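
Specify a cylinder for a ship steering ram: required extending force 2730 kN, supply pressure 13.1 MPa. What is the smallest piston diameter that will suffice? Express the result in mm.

D ≈ 515 mm

Extension force acts on the full piston face: F = P × (π/4)D².
D = √(4F / (πP)) = √(4 × 2730 kN / (π × 13.1 MPa))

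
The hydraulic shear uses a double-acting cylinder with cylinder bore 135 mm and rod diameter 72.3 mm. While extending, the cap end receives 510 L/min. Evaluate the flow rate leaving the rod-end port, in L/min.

Q_out ≈ 364 L/min

Cap-side area A_cap = π/4 × (135 mm)² = 14310 mm^2
Rod-side annular area A_ann = π/4 × (135² − 72.3²) = 10210 mm^2
Piston speed v = Q_in/A_cap; rod-end outflow Q_out = v × A_ann = Q_in × A_ann/A_cap.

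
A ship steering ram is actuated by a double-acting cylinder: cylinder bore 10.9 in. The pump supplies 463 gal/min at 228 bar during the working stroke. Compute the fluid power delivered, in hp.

W ≈ 893 hp

Hydraulic power = P × Q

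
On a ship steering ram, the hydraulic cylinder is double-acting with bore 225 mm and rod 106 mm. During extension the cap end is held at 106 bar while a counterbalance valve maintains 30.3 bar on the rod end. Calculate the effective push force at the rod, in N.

Cap-side area A_cap = π/4 × (225 mm)² = 39760 mm^2
Rod-side annular area A_ann = π/4 × (225² − 106²) = 30940 mm^2
Net thrust = P_cap·A_cap − P_rod·A_ann = 4.215e5 N − 93740 N

F ≈ 3.28e5 N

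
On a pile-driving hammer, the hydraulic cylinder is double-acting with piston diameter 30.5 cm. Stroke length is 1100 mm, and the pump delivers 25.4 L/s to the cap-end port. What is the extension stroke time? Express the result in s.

t ≈ 3.16 s

Cap-side area A_cap = π/4 × (30.5 cm)² = 730.6 cm^2
Swept volume V = A × L; t = V / Q = A·L / Q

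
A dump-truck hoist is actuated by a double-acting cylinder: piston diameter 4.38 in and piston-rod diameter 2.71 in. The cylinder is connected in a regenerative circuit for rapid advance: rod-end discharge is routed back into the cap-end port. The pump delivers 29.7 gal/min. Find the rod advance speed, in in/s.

In regeneration the rod-end outflow joins the pump flow into the cap end, so the net volume the pump must supply per unit advance equals the rod cross-section area.
Rod cross-section A_rod = π/4 × (2.71 in)² = 5.768 in^2
v = Q_pump / A_rod

v ≈ 19.8 in/s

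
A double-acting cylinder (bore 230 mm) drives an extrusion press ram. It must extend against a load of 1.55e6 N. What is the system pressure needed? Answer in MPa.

Cap-side area A_cap = π/4 × (230 mm)² = 41550 mm^2
P = F / A = 1.55e6 N / A

P ≈ 37.3 MPa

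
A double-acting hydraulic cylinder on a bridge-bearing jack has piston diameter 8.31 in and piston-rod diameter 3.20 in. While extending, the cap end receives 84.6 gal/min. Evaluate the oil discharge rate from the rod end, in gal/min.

Q_out ≈ 72.1 gal/min

Cap-side area A_cap = π/4 × (8.31 in)² = 54.24 in^2
Rod-side annular area A_ann = π/4 × (8.31² − 3.20²) = 46.19 in^2
Piston speed v = Q_in/A_cap; rod-end outflow Q_out = v × A_ann = Q_in × A_ann/A_cap.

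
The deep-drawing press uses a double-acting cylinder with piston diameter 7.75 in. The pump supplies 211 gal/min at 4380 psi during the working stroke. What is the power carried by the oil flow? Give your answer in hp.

W ≈ 539 hp

Hydraulic power = P × Q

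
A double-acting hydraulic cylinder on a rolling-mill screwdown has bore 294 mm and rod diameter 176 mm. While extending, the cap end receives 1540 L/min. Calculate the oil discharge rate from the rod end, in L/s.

Cap-side area A_cap = π/4 × (294 mm)² = 67890 mm^2
Rod-side annular area A_ann = π/4 × (294² − 176²) = 43560 mm^2
Piston speed v = Q_in/A_cap; rod-end outflow Q_out = v × A_ann = Q_in × A_ann/A_cap.

Q_out ≈ 16.5 L/s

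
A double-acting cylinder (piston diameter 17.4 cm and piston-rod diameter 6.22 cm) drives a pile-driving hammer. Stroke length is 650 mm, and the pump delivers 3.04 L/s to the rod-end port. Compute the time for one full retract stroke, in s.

Rod-side annular area A_ann = π/4 × (17.4² − 6.22²) = 207.4 cm^2
Swept volume V = A × L; t = V / Q = A·L / Q

t ≈ 4.43 s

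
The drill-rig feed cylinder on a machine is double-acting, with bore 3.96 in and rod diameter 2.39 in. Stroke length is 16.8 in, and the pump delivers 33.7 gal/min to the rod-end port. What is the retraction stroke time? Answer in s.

t ≈ 1.01 s

Rod-side annular area A_ann = π/4 × (3.96² − 2.39²) = 7.830 in^2
Swept volume V = A × L; t = V / Q = A·L / Q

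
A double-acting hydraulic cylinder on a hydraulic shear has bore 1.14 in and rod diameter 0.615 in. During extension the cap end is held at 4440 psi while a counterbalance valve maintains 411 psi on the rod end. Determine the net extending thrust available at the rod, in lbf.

Cap-side area A_cap = π/4 × (1.14 in)² = 1.021 in^2
Rod-side annular area A_ann = π/4 × (1.14² − 0.615²) = 0.7236 in^2
Net thrust = P_cap·A_cap − P_rod·A_ann = 4532 lbf − 297.4 lbf

F ≈ 4230 lbf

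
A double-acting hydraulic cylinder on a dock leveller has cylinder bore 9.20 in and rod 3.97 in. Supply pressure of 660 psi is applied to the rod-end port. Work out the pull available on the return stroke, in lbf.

Rod-side annular area A_ann = π/4 × (9.20² − 3.97²) = 54.10 in^2
On retraction the pressure acts on the annular area (bore minus rod).
F = P × A_ann

F ≈ 35700 lbf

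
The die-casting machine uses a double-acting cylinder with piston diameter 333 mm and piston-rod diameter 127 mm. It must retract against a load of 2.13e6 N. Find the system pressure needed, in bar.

Rod-side annular area A_ann = π/4 × (333² − 127²) = 74420 mm^2
Retraction: pressure acts on the annular area.
P = F / A = 2.13e6 N / A

P ≈ 286 bar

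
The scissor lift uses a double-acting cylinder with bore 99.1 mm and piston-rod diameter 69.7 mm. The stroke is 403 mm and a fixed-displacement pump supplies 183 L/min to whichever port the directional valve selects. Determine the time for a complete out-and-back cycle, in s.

t ≈ 1.53 s

Cap-side area A_cap = π/4 × (99.1 mm)² = 7713 mm^2
Rod-side annular area A_ann = π/4 × (99.1² − 69.7²) = 3898 mm^2
t_ext = A_cap·L/Q = 1.019 s
t_ret = A_ann·L/Q = 0.5150 s
t_cycle = t_ext + t_ret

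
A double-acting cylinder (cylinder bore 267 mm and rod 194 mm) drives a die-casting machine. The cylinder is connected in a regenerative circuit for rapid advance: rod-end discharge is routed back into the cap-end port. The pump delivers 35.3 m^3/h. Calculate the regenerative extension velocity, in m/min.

In regeneration the rod-end outflow joins the pump flow into the cap end, so the net volume the pump must supply per unit advance equals the rod cross-section area.
Rod cross-section A_rod = π/4 × (194 mm)² = 29560 mm^2
v = Q_pump / A_rod

v ≈ 19.9 m/min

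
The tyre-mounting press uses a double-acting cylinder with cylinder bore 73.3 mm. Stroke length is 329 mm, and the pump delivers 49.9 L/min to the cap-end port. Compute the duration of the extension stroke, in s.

Cap-side area A_cap = π/4 × (73.3 mm)² = 4220 mm^2
Swept volume V = A × L; t = V / Q = A·L / Q

t ≈ 1.67 s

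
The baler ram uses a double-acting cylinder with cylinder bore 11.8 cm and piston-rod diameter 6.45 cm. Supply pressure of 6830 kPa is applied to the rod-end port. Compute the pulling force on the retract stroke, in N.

F ≈ 52400 N

Rod-side annular area A_ann = π/4 × (11.8² − 6.45²) = 76.68 cm^2
On retraction the pressure acts on the annular area (bore minus rod).
F = P × A_ann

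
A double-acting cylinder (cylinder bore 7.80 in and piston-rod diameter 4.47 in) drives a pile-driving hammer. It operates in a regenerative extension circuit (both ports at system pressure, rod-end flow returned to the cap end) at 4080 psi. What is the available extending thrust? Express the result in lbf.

With equal pressure on both faces, forces on the annular region cancel; the net push is pressure × rod cross-section.
Rod cross-section A_rod = π/4 × (4.47 in)² = 15.69 in^2
F = P × A_rod

F ≈ 64000 lbf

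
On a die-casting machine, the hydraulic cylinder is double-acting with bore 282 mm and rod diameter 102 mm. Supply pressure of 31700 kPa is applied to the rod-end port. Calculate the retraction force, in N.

F ≈ 1.72e6 N

Rod-side annular area A_ann = π/4 × (282² − 102²) = 54290 mm^2
On retraction the pressure acts on the annular area (bore minus rod).
F = P × A_ann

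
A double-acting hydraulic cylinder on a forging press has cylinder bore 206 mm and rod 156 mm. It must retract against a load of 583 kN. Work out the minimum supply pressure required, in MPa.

Rod-side annular area A_ann = π/4 × (206² − 156²) = 14220 mm^2
Retraction: pressure acts on the annular area.
P = F / A = 583 kN / A

P ≈ 41.0 MPa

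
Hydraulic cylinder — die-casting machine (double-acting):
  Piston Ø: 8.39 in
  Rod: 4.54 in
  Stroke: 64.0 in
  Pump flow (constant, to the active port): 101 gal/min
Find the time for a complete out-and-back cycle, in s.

Cap-side area A_cap = π/4 × (8.39 in)² = 55.29 in^2
Rod-side annular area A_ann = π/4 × (8.39² − 4.54²) = 39.10 in^2
t_ext = A_cap·L/Q = 9.099 s
t_ret = A_ann·L/Q = 6.435 s
t_cycle = t_ext + t_ret

t ≈ 15.5 s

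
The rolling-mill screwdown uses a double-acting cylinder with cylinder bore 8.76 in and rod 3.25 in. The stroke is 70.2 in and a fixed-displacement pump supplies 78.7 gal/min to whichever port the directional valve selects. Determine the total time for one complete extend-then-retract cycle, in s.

Cap-side area A_cap = π/4 × (8.76 in)² = 60.27 in^2
Rod-side annular area A_ann = π/4 × (8.76² − 3.25²) = 51.97 in^2
t_ext = A_cap·L/Q = 13.96 s
t_ret = A_ann·L/Q = 12.04 s
t_cycle = t_ext + t_ret

t ≈ 26.0 s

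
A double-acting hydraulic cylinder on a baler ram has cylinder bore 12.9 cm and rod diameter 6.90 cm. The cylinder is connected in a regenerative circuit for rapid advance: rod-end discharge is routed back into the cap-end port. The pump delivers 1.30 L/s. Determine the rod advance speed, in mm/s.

v ≈ 348 mm/s

In regeneration the rod-end outflow joins the pump flow into the cap end, so the net volume the pump must supply per unit advance equals the rod cross-section area.
Rod cross-section A_rod = π/4 × (6.90 cm)² = 37.39 cm^2
v = Q_pump / A_rod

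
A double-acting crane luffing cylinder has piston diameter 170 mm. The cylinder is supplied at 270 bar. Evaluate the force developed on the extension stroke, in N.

Cap-side area A_cap = π/4 × (170 mm)² = 22700 mm^2
F = P × A_cap = 270 bar × A_cap

F ≈ 6.13e5 N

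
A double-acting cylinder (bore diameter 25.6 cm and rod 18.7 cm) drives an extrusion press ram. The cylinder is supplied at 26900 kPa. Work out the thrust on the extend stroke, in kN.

F ≈ 1380 kN

Cap-side area A_cap = π/4 × (25.6 cm)² = 514.7 cm^2
F = P × A_cap = 26900 kPa × A_cap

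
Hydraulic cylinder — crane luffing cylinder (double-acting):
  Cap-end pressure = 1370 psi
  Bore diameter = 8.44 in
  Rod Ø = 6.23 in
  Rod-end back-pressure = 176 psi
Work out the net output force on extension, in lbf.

F ≈ 72200 lbf

Cap-side area A_cap = π/4 × (8.44 in)² = 55.95 in^2
Rod-side annular area A_ann = π/4 × (8.44² − 6.23²) = 25.46 in^2
Net thrust = P_cap·A_cap − P_rod·A_ann = 76650 lbf − 4482 lbf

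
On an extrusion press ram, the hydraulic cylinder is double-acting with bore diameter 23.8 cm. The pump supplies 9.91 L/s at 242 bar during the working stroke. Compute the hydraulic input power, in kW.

W ≈ 240 kW

Hydraulic power = P × Q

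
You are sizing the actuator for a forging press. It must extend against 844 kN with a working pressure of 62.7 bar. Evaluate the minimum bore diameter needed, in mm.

Extension force acts on the full piston face: F = P × (π/4)D².
D = √(4F / (πP)) = √(4 × 844 kN / (π × 62.7 bar))

D ≈ 414 mm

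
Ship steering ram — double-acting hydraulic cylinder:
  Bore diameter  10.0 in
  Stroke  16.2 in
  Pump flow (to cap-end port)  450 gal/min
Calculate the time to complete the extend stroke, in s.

Cap-side area A_cap = π/4 × (10.0 in)² = 78.54 in^2
Swept volume V = A × L; t = V / Q = A·L / Q

t ≈ 0.734 s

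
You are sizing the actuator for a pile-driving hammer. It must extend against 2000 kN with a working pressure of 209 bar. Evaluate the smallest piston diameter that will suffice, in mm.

D ≈ 349 mm

Extension force acts on the full piston face: F = P × (π/4)D².
D = √(4F / (πP)) = √(4 × 2000 kN / (π × 209 bar))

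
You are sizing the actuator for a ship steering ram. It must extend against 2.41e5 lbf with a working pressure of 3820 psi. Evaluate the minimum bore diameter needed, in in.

D ≈ 8.96 in

Extension force acts on the full piston face: F = P × (π/4)D².
D = √(4F / (πP)) = √(4 × 2.41e5 lbf / (π × 3820 psi))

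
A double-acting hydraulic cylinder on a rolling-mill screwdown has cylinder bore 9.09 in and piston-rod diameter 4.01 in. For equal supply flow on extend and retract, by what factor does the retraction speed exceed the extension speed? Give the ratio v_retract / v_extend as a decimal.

Cap-side area A_cap = π/4 × (9.09 in)² = 64.90 in^2
Rod-side annular area A_ann = π/4 × (9.09² − 4.01²) = 52.27 in^2
For equal Q, v ∝ 1/A, so v_ret/v_ext = A_cap/A_ann.

v_ret/v_ext ≈ 1.24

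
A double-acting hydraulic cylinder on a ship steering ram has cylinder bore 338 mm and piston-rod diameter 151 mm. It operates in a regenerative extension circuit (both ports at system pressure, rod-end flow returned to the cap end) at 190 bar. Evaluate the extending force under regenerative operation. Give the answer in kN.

F ≈ 340 kN

With equal pressure on both faces, forces on the annular region cancel; the net push is pressure × rod cross-section.
Rod cross-section A_rod = π/4 × (151 mm)² = 17910 mm^2
F = P × A_rod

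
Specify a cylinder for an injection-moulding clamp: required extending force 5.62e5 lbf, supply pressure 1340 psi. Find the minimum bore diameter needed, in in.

Extension force acts on the full piston face: F = P × (π/4)D².
D = √(4F / (πP)) = √(4 × 5.62e5 lbf / (π × 1340 psi))

D ≈ 23.1 in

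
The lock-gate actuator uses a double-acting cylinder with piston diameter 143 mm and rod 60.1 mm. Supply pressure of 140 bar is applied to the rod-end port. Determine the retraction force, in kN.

Rod-side annular area A_ann = π/4 × (143² − 60.1²) = 13220 mm^2
On retraction the pressure acts on the annular area (bore minus rod).
F = P × A_ann

F ≈ 185 kN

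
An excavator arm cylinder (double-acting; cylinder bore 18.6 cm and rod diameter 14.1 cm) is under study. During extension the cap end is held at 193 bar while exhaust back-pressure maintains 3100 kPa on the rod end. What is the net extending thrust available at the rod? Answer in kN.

Cap-side area A_cap = π/4 × (18.6 cm)² = 271.7 cm^2
Rod-side annular area A_ann = π/4 × (18.6² − 14.1²) = 115.6 cm^2
Net thrust = P_cap·A_cap − P_rod·A_ann = 524.4 kN − 35.83 kN

F ≈ 489 kN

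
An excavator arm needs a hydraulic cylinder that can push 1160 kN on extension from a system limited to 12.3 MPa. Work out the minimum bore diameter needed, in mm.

Extension force acts on the full piston face: F = P × (π/4)D².
D = √(4F / (πP)) = √(4 × 1160 kN / (π × 12.3 MPa))

D ≈ 347 mm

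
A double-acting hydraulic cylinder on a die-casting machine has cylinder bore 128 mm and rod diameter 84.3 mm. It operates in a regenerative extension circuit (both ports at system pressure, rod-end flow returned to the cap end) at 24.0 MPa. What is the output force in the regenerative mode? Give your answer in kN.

F ≈ 134 kN

With equal pressure on both faces, forces on the annular region cancel; the net push is pressure × rod cross-section.
Rod cross-section A_rod = π/4 × (84.3 mm)² = 5581 mm^2
F = P × A_rod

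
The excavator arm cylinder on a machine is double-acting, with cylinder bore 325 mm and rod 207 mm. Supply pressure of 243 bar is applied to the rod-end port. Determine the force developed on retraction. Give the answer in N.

Rod-side annular area A_ann = π/4 × (325² − 207²) = 49300 mm^2
On retraction the pressure acts on the annular area (bore minus rod).
F = P × A_ann

F ≈ 1.20e6 N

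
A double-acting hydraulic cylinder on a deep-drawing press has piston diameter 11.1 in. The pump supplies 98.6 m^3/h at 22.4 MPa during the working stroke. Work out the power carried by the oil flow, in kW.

W ≈ 614 kW

Hydraulic power = P × Q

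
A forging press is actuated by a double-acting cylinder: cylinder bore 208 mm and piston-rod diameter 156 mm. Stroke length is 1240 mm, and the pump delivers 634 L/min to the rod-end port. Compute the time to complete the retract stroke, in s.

t ≈ 1.74 s

Rod-side annular area A_ann = π/4 × (208² − 156²) = 14870 mm^2
Swept volume V = A × L; t = V / Q = A·L / Q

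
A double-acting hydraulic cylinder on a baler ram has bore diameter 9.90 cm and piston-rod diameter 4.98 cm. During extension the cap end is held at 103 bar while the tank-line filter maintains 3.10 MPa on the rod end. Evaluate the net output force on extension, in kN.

F ≈ 61.5 kN

Cap-side area A_cap = π/4 × (9.90 cm)² = 76.98 cm^2
Rod-side annular area A_ann = π/4 × (9.90² − 4.98²) = 57.50 cm^2
Net thrust = P_cap·A_cap − P_rod·A_ann = 79.29 kN − 17.82 kN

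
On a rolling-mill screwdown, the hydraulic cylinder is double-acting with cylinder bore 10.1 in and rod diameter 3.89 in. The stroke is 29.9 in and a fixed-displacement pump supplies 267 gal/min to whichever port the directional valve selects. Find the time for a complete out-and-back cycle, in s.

t ≈ 4.32 s

Cap-side area A_cap = π/4 × (10.1 in)² = 80.12 in^2
Rod-side annular area A_ann = π/4 × (10.1² − 3.89²) = 68.23 in^2
t_ext = A_cap·L/Q = 2.330 s
t_ret = A_ann·L/Q = 1.985 s
t_cycle = t_ext + t_ret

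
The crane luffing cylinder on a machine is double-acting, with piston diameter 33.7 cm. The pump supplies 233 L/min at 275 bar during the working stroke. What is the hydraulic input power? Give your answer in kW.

W ≈ 107 kW

Hydraulic power = P × Q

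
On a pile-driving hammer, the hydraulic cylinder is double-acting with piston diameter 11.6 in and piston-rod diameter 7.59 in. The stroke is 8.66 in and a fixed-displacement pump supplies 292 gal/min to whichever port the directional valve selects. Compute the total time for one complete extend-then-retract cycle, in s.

Cap-side area A_cap = π/4 × (11.6 in)² = 105.7 in^2
Rod-side annular area A_ann = π/4 × (11.6² − 7.59²) = 60.44 in^2
t_ext = A_cap·L/Q = 0.8141 s
t_ret = A_ann·L/Q = 0.4656 s
t_cycle = t_ext + t_ret

t ≈ 1.28 s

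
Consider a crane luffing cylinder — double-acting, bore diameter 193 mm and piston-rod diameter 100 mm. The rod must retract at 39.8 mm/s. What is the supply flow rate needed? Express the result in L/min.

Rod-side annular area A_ann = π/4 × (193² − 100²) = 21400 mm^2
Q = A × v

Q ≈ 51.1 L/min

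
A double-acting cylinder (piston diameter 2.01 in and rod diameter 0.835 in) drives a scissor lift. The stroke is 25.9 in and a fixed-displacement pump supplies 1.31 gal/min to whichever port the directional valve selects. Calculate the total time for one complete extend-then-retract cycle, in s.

Cap-side area A_cap = π/4 × (2.01 in)² = 3.173 in^2
Rod-side annular area A_ann = π/4 × (2.01² − 0.835²) = 2.625 in^2
t_ext = A_cap·L/Q = 16.29 s
t_ret = A_ann·L/Q = 13.48 s
t_cycle = t_ext + t_ret

t ≈ 29.8 s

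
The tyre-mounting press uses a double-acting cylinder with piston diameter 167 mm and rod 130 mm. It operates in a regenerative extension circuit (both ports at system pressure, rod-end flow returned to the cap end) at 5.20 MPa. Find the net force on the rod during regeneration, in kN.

With equal pressure on both faces, forces on the annular region cancel; the net push is pressure × rod cross-section.
Rod cross-section A_rod = π/4 × (130 mm)² = 13270 mm^2
F = P × A_rod

F ≈ 69.0 kN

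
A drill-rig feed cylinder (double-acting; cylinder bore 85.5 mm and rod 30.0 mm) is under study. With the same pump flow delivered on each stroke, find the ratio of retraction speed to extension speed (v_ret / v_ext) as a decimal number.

v_ret/v_ext ≈ 1.14

Cap-side area A_cap = π/4 × (85.5 mm)² = 5741 mm^2
Rod-side annular area A_ann = π/4 × (85.5² − 30.0²) = 5035 mm^2
For equal Q, v ∝ 1/A, so v_ret/v_ext = A_cap/A_ann.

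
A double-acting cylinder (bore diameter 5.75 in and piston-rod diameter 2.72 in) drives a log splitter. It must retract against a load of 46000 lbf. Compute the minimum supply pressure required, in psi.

Rod-side annular area A_ann = π/4 × (5.75² − 2.72²) = 20.16 in^2
Retraction: pressure acts on the annular area.
P = F / A = 46000 lbf / A

P ≈ 2280 psi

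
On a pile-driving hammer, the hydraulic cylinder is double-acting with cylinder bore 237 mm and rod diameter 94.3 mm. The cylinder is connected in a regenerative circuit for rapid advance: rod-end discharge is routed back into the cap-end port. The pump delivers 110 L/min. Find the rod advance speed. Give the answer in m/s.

In regeneration the rod-end outflow joins the pump flow into the cap end, so the net volume the pump must supply per unit advance equals the rod cross-section area.
Rod cross-section A_rod = π/4 × (94.3 mm)² = 6984 mm^2
v = Q_pump / A_rod

v ≈ 0.262 m/s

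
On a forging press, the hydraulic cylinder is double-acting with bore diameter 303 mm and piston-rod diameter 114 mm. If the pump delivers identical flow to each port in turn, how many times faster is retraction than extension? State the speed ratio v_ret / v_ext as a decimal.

v_ret/v_ext ≈ 1.16

Cap-side area A_cap = π/4 × (303 mm)² = 72110 mm^2
Rod-side annular area A_ann = π/4 × (303² − 114²) = 61900 mm^2
For equal Q, v ∝ 1/A, so v_ret/v_ext = A_cap/A_ann.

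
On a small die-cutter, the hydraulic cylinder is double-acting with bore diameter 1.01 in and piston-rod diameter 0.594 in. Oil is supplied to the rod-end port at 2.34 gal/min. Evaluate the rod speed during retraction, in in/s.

v ≈ 17.2 in/s

Rod-side annular area A_ann = π/4 × (1.01² − 0.594²) = 0.5241 in^2
Flow into the rod-end port fills the annular volume.
v = Q / A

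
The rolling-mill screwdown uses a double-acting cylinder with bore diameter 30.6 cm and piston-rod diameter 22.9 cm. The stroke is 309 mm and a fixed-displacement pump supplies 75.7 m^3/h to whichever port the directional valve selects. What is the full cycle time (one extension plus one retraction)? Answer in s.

t ≈ 1.56 s

Cap-side area A_cap = π/4 × (30.6 cm)² = 735.4 cm^2
Rod-side annular area A_ann = π/4 × (30.6² − 22.9²) = 323.5 cm^2
t_ext = A_cap·L/Q = 1.081 s
t_ret = A_ann·L/Q = 0.4754 s
t_cycle = t_ext + t_ret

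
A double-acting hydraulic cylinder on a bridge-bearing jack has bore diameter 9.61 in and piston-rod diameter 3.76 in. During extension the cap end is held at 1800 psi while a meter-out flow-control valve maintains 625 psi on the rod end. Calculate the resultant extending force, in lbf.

Cap-side area A_cap = π/4 × (9.61 in)² = 72.53 in^2
Rod-side annular area A_ann = π/4 × (9.61² − 3.76²) = 61.43 in^2
Net thrust = P_cap·A_cap − P_rod·A_ann = 1.306e5 lbf − 38390 lbf

F ≈ 92200 lbf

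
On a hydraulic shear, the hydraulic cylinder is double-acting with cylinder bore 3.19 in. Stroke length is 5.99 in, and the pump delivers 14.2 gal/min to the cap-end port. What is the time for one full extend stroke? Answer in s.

t ≈ 0.876 s

Cap-side area A_cap = π/4 × (3.19 in)² = 7.992 in^2
Swept volume V = A × L; t = V / Q = A·L / Q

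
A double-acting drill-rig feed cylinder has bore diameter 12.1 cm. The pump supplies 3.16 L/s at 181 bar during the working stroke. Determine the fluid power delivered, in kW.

Hydraulic power = P × Q

W ≈ 57.2 kW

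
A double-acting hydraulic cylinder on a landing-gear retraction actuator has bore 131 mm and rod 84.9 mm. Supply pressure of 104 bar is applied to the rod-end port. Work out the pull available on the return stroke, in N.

F ≈ 81300 N

Rod-side annular area A_ann = π/4 × (131² − 84.9²) = 7817 mm^2
On retraction the pressure acts on the annular area (bore minus rod).
F = P × A_ann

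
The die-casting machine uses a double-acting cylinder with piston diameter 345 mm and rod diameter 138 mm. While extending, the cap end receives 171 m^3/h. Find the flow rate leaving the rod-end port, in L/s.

Q_out ≈ 39.9 L/s

Cap-side area A_cap = π/4 × (345 mm)² = 93480 mm^2
Rod-side annular area A_ann = π/4 × (345² − 138²) = 78520 mm^2
Piston speed v = Q_in/A_cap; rod-end outflow Q_out = v × A_ann = Q_in × A_ann/A_cap.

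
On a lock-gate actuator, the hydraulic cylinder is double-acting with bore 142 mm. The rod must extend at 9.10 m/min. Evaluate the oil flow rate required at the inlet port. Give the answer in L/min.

Q ≈ 144 L/min

Cap-side area A_cap = π/4 × (142 mm)² = 15840 mm^2
Q = A × v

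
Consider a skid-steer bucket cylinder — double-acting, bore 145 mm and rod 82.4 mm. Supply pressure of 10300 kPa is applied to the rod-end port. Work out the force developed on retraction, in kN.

Rod-side annular area A_ann = π/4 × (145² − 82.4²) = 11180 mm^2
On retraction the pressure acts on the annular area (bore minus rod).
F = P × A_ann

F ≈ 115 kN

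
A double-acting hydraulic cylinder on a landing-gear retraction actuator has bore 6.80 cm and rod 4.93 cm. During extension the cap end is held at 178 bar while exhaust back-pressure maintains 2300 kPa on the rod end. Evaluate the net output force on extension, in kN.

Cap-side area A_cap = π/4 × (6.80 cm)² = 36.32 cm^2
Rod-side annular area A_ann = π/4 × (6.80² − 4.93²) = 17.23 cm^2
Net thrust = P_cap·A_cap − P_rod·A_ann = 64.64 kN − 3.962 kN

F ≈ 60.7 kN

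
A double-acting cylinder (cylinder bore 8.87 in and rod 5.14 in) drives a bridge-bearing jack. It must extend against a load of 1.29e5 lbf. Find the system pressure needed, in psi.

P ≈ 2090 psi

Cap-side area A_cap = π/4 × (8.87 in)² = 61.79 in^2
P = F / A = 1.29e5 lbf / A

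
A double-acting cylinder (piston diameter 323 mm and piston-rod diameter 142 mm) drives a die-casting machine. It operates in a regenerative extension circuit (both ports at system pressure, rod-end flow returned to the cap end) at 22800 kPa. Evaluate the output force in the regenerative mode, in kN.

With equal pressure on both faces, forces on the annular region cancel; the net push is pressure × rod cross-section.
Rod cross-section A_rod = π/4 × (142 mm)² = 15840 mm^2
F = P × A_rod

F ≈ 361 kN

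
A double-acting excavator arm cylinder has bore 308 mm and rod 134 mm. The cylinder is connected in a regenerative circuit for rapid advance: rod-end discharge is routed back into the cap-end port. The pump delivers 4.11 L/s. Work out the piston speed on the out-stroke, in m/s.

v ≈ 0.291 m/s

In regeneration the rod-end outflow joins the pump flow into the cap end, so the net volume the pump must supply per unit advance equals the rod cross-section area.
Rod cross-section A_rod = π/4 × (134 mm)² = 14100 mm^2
v = Q_pump / A_rod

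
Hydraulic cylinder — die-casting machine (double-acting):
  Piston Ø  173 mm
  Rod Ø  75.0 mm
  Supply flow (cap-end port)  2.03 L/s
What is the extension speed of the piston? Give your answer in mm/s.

Cap-side area A_cap = π/4 × (173 mm)² = 23510 mm^2
v = Q / A

v ≈ 86.4 mm/s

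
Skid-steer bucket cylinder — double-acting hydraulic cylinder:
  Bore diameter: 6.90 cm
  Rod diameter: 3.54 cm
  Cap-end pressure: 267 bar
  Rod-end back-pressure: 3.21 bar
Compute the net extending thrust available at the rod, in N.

Cap-side area A_cap = π/4 × (6.90 cm)² = 37.39 cm^2
Rod-side annular area A_ann = π/4 × (6.90² − 3.54²) = 27.55 cm^2
Net thrust = P_cap·A_cap − P_rod·A_ann = 99840 N − 884.4 N

F ≈ 99000 N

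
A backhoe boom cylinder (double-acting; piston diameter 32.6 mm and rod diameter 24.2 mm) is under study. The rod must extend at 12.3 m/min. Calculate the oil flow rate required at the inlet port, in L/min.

Q ≈ 10.3 L/min

Cap-side area A_cap = π/4 × (32.6 mm)² = 834.7 mm^2
Q = A × v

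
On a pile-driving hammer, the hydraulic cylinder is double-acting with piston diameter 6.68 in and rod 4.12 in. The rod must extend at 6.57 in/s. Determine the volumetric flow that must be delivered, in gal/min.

Cap-side area A_cap = π/4 × (6.68 in)² = 35.05 in^2
Q = A × v

Q ≈ 59.8 gal/min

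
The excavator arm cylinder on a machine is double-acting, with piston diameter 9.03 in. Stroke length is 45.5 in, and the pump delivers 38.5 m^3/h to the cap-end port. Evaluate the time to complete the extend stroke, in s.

Cap-side area A_cap = π/4 × (9.03 in)² = 64.04 in^2
Swept volume V = A × L; t = V / Q = A·L / Q

t ≈ 4.46 s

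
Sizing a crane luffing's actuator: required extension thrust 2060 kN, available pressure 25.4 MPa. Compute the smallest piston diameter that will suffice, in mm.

Extension force acts on the full piston face: F = P × (π/4)D².
D = √(4F / (πP)) = √(4 × 2060 kN / (π × 25.4 MPa))

D ≈ 321 mm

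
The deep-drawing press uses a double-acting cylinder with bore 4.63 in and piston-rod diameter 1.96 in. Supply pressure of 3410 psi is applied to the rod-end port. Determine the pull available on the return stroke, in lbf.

Rod-side annular area A_ann = π/4 × (4.63² − 1.96²) = 13.82 in^2
On retraction the pressure acts on the annular area (bore minus rod).
F = P × A_ann

F ≈ 47100 lbf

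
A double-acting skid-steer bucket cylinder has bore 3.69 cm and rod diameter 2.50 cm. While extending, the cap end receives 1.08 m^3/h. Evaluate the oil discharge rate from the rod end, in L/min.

Cap-side area A_cap = π/4 × (3.69 cm)² = 10.69 cm^2
Rod-side annular area A_ann = π/4 × (3.69² − 2.50²) = 5.785 cm^2
Piston speed v = Q_in/A_cap; rod-end outflow Q_out = v × A_ann = Q_in × A_ann/A_cap.

Q_out ≈ 9.74 L/min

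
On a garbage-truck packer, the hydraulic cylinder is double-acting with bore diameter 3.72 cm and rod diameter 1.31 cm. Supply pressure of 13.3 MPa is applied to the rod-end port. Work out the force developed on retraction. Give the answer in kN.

Rod-side annular area A_ann = π/4 × (3.72² − 1.31²) = 9.521 cm^2
On retraction the pressure acts on the annular area (bore minus rod).
F = P × A_ann

F ≈ 12.7 kN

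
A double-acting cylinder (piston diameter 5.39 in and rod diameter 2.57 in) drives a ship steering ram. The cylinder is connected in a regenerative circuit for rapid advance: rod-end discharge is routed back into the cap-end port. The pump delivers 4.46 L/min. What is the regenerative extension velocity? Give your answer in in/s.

In regeneration the rod-end outflow joins the pump flow into the cap end, so the net volume the pump must supply per unit advance equals the rod cross-section area.
Rod cross-section A_rod = π/4 × (2.57 in)² = 5.187 in^2
v = Q_pump / A_rod

v ≈ 0.874 in/s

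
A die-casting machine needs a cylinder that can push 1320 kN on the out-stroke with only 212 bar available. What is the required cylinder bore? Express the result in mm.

Extension force acts on the full piston face: F = P × (π/4)D².
D = √(4F / (πP)) = √(4 × 1320 kN / (π × 212 bar))

D ≈ 282 mm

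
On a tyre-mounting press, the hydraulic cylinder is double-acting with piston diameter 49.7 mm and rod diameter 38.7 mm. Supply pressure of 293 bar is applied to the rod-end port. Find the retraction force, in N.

F ≈ 22400 N

Rod-side annular area A_ann = π/4 × (49.7² − 38.7²) = 763.7 mm^2
On retraction the pressure acts on the annular area (bore minus rod).
F = P × A_ann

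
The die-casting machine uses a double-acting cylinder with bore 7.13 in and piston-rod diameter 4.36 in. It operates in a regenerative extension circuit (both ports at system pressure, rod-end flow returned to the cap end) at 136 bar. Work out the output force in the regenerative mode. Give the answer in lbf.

With equal pressure on both faces, forces on the annular region cancel; the net push is pressure × rod cross-section.
Rod cross-section A_rod = π/4 × (4.36 in)² = 14.93 in^2
F = P × A_rod

F ≈ 29400 lbf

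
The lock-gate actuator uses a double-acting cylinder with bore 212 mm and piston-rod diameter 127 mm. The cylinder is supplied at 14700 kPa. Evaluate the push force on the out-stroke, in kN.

F ≈ 519 kN

Cap-side area A_cap = π/4 × (212 mm)² = 35300 mm^2
F = P × A_cap = 14700 kPa × A_cap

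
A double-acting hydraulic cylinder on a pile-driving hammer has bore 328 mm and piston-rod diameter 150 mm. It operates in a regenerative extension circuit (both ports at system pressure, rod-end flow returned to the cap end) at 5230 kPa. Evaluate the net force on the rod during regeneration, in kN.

F ≈ 92.4 kN

With equal pressure on both faces, forces on the annular region cancel; the net push is pressure × rod cross-section.
Rod cross-section A_rod = π/4 × (150 mm)² = 17670 mm^2
F = P × A_rod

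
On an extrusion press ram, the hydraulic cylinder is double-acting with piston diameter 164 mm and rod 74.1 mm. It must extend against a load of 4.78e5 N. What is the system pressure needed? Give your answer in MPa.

P ≈ 22.6 MPa

Cap-side area A_cap = π/4 × (164 mm)² = 21120 mm^2
P = F / A = 4.78e5 N / A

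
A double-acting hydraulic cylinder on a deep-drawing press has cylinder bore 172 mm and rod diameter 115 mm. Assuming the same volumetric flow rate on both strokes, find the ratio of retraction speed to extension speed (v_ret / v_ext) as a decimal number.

Cap-side area A_cap = π/4 × (172 mm)² = 23240 mm^2
Rod-side annular area A_ann = π/4 × (172² − 115²) = 12850 mm^2
For equal Q, v ∝ 1/A, so v_ret/v_ext = A_cap/A_ann.

v_ret/v_ext ≈ 1.81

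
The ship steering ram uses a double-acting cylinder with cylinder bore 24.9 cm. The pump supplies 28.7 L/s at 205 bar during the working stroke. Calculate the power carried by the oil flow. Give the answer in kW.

Hydraulic power = P × Q

W ≈ 588 kW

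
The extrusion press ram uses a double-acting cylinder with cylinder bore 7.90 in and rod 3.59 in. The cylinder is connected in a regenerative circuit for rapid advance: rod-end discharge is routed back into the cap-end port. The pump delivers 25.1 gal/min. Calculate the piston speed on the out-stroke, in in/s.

v ≈ 9.55 in/s

In regeneration the rod-end outflow joins the pump flow into the cap end, so the net volume the pump must supply per unit advance equals the rod cross-section area.
Rod cross-section A_rod = π/4 × (3.59 in)² = 10.12 in^2
v = Q_pump / A_rod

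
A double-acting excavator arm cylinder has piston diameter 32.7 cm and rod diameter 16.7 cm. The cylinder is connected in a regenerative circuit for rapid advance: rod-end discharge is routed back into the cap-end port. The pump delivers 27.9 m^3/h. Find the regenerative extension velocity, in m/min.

v ≈ 21.2 m/min

In regeneration the rod-end outflow joins the pump flow into the cap end, so the net volume the pump must supply per unit advance equals the rod cross-section area.
Rod cross-section A_rod = π/4 × (16.7 cm)² = 219.0 cm^2
v = Q_pump / A_rod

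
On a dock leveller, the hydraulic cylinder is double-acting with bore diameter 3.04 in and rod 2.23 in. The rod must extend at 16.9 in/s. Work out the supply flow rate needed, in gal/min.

Cap-side area A_cap = π/4 × (3.04 in)² = 7.258 in^2
Q = A × v

Q ≈ 31.9 gal/min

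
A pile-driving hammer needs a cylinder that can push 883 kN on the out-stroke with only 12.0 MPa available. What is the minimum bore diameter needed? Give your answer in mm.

D ≈ 306 mm

Extension force acts on the full piston face: F = P × (π/4)D².
D = √(4F / (πP)) = √(4 × 883 kN / (π × 12.0 MPa))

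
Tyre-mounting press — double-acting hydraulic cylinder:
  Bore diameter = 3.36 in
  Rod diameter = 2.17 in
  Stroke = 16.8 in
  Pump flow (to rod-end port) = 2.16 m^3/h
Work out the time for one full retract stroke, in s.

Rod-side annular area A_ann = π/4 × (3.36² − 2.17²) = 5.168 in^2
Swept volume V = A × L; t = V / Q = A·L / Q

t ≈ 2.37 s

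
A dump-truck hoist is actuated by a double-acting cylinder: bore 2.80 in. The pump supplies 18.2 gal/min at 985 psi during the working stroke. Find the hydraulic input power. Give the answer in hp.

W ≈ 10.5 hp

Hydraulic power = P × Q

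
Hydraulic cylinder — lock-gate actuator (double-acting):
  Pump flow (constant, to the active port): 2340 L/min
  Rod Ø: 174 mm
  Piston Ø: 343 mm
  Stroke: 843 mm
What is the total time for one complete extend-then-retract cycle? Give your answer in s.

Cap-side area A_cap = π/4 × (343 mm)² = 92400 mm^2
Rod-side annular area A_ann = π/4 × (343² − 174²) = 68620 mm^2
t_ext = A_cap·L/Q = 1.997 s
t_ret = A_ann·L/Q = 1.483 s
t_cycle = t_ext + t_ret

t ≈ 3.48 s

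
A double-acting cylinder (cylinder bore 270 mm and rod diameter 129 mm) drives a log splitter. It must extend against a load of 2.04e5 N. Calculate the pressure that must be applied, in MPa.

Cap-side area A_cap = π/4 × (270 mm)² = 57260 mm^2
P = F / A = 2.04e5 N / A

P ≈ 3.56 MPa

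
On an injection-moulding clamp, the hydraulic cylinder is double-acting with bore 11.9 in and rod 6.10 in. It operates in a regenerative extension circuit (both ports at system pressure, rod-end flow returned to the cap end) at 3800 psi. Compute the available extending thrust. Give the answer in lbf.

With equal pressure on both faces, forces on the annular region cancel; the net push is pressure × rod cross-section.
Rod cross-section A_rod = π/4 × (6.10 in)² = 29.22 in^2
F = P × A_rod

F ≈ 1.11e5 lbf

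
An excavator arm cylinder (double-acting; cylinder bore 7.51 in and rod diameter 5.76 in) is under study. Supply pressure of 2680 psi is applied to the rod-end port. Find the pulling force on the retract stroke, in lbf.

F ≈ 48900 lbf

Rod-side annular area A_ann = π/4 × (7.51² − 5.76²) = 18.24 in^2
On retraction the pressure acts on the annular area (bore minus rod).
F = P × A_ann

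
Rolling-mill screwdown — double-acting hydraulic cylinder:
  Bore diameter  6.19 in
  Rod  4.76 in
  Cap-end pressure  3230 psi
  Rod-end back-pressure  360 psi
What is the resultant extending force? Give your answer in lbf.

Cap-side area A_cap = π/4 × (6.19 in)² = 30.09 in^2
Rod-side annular area A_ann = π/4 × (6.19² − 4.76²) = 12.30 in^2
Net thrust = P_cap·A_cap − P_rod·A_ann = 97200 lbf − 4427 lbf

F ≈ 92800 lbf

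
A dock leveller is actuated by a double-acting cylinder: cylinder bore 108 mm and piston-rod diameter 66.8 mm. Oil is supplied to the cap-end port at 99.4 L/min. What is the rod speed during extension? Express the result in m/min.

v ≈ 10.9 m/min

Cap-side area A_cap = π/4 × (108 mm)² = 9161 mm^2
v = Q / A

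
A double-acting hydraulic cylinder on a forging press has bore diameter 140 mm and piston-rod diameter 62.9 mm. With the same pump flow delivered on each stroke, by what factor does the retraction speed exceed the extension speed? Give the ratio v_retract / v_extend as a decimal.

v_ret/v_ext ≈ 1.25

Cap-side area A_cap = π/4 × (140 mm)² = 15390 mm^2
Rod-side annular area A_ann = π/4 × (140² − 62.9²) = 12290 mm^2
For equal Q, v ∝ 1/A, so v_ret/v_ext = A_cap/A_ann.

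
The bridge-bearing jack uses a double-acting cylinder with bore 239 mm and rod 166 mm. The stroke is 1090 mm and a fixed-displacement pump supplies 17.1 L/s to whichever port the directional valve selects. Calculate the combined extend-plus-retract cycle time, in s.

Cap-side area A_cap = π/4 × (239 mm)² = 44860 mm^2
Rod-side annular area A_ann = π/4 × (239² − 166²) = 23220 mm^2
t_ext = A_cap·L/Q = 2.860 s
t_ret = A_ann·L/Q = 1.480 s
t_cycle = t_ext + t_ret

t ≈ 4.34 s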